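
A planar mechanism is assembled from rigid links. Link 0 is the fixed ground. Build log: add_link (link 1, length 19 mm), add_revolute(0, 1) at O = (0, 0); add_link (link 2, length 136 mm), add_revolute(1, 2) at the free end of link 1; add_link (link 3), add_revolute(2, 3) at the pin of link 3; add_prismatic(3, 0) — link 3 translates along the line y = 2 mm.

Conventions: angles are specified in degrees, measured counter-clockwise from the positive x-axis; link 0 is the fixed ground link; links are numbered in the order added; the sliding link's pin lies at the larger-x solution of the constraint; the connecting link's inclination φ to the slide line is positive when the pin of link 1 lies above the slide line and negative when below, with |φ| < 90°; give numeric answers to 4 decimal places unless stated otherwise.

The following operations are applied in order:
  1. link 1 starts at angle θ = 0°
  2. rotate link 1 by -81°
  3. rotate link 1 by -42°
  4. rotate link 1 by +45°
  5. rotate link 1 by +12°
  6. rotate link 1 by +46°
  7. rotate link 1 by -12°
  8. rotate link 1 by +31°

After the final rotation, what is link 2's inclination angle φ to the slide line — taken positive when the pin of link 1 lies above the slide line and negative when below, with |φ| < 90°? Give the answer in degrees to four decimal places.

geometry: r = 19 mm, L = 136 mm, e = 2 mm; θ starts at 0°
rotate link 1 by -81°: θ ← 0° -81° = -81°
rotate link 1 by -42°: θ ← -81° -42° = -123°
rotate link 1 by +45°: θ ← -123° +45° = -78°
rotate link 1 by +12°: θ ← -78° +12° = -66°
rotate link 1 by +46°: θ ← -66° +46° = -20°
rotate link 1 by -12°: θ ← -20° -12° = -32°
rotate link 1 by +31°: θ ← -32° +31° = -1°
h = r sin θ − e = -0.331596 − 2 = -2.331596
sin φ = h / L = -2.331596 / 136 = -0.01714409
φ = arcsin(-0.01714409) = -0.982332°

-0.9823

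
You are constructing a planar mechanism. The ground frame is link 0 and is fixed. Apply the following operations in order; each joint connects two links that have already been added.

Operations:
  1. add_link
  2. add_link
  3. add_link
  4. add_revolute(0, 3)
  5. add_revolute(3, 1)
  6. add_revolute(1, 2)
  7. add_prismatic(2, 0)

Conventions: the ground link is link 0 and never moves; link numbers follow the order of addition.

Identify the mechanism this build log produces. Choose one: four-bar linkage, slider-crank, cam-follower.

links: 4 (incl. ground); joints: 3 revolute, 1 prismatic, 0 higher (cam) pair, forming one closed loop
4 links, 3 revolutes + 1 prismatic in one loop → slider-crank

slider-crank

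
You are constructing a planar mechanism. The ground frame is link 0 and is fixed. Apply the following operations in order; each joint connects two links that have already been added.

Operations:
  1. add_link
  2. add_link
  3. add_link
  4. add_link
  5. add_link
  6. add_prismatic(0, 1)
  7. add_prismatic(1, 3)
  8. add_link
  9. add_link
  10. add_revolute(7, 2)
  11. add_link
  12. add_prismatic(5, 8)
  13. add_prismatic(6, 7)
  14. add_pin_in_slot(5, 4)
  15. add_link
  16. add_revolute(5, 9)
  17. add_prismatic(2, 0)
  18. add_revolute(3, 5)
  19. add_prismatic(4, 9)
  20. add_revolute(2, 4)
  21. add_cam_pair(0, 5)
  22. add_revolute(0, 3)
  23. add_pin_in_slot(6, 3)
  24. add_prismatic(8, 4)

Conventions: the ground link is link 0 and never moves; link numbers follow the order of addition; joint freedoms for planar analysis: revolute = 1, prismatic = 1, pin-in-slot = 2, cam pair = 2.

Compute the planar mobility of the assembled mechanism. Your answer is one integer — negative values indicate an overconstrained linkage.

(L,J1,J2)=(1,0,0); link0 fixed
link1: (2,0,0)
link2: (3,0,0)
link3: (4,0,0)
link4: (5,0,0)
link5: (6,0,0)
P 0-1 [J1]: (6,1,0)
P 1-3 [J1]: (6,2,0)
link6: (7,2,0)
link7: (8,2,0)
R 7-2 [J1]: (8,3,0)
link8: (9,3,0)
P 5-8 [J1]: (9,4,0)
P 6-7 [J1]: (9,5,0)
PS 5-4 [J2]: (9,5,1)
link9: (10,5,1)
R 5-9 [J1]: (10,6,1)
P 2-0 [J1]: (10,7,1)
R 3-5 [J1]: (10,8,1)
P 4-9 [J1]: (10,9,1)
R 2-4 [J1]: (10,10,1)
C 0-5 [J2]: (10,10,2)
R 0-3 [J1]: (10,11,2)
PS 6-3 [J2]: (10,11,3)
P 8-4 [J1]: (10,12,3)
Grübler: 3·9 − 2·12 − 3 = 0

M = 0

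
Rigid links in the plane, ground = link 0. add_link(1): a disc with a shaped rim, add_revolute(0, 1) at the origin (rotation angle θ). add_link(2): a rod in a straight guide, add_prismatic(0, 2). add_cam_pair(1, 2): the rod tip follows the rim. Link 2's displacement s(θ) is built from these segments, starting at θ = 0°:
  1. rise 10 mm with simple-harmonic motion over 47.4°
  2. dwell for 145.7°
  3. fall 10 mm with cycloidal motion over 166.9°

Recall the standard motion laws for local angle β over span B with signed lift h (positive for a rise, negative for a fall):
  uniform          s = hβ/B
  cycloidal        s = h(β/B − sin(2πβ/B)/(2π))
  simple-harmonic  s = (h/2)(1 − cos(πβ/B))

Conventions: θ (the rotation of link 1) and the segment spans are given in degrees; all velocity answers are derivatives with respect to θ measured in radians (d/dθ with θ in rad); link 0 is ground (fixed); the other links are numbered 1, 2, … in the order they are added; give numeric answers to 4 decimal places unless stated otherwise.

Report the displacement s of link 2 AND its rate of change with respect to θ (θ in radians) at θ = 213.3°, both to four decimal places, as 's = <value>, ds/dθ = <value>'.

segment 1 (0° to 47.4°, simple-harmonic, h = 10) is passed completely: s = 0.0000 + (10) = 10.0000
segment 2 (47.4° to 193.1°, dwell): s unchanged at 10.0000
θ = 213.3° falls in segment 3 (193.1° to 360°, cycloidal, h = -10): β = 213.3 − 193.1 = 20.2°, B = 166.9°; Δs = -10·(0.1210 − sin(2π·0.1210)/(2π)) = -0.1133; s = 10.0000 − 0.1133 = 9.8867
velocity in seg [193.1°–360°] (cycloidal), θ in radians: β = 20.2° = 0.3526 rad, B = 166.9° = 2.9130 rad; ds/dθ = (h/B)(1 − cos(2πβ/B)) = ((-10)/2.9130)(1 − cos(2π·0.1210)) = -0.945704 mm/rad

s = 9.8867, ds/dθ = -0.9457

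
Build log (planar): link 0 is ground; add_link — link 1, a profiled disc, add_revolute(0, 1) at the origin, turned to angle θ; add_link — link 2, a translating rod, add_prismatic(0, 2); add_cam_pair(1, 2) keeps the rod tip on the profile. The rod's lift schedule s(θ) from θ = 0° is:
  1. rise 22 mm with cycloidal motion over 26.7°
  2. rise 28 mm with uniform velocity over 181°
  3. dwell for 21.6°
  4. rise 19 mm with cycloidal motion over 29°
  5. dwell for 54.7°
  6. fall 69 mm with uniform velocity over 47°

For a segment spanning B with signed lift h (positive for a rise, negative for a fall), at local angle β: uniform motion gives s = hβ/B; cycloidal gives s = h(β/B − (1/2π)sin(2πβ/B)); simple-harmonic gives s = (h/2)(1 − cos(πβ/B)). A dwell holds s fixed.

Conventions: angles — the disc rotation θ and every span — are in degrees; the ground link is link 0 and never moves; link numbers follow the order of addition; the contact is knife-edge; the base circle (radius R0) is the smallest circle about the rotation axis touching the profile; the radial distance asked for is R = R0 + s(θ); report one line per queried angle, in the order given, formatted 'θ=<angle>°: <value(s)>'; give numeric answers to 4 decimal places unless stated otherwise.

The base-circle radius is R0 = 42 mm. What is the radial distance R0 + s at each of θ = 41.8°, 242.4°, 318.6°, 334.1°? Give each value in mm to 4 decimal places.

seg 1 [0°–26.7°] cycloidal, h=22: full span → s += 22 → s = 22.0000
seg 2 [26.7°–207.7°] uniform, h=28: θ=41.8° here. β=15.1, B=181. 28·15.1/181 = 2.3359 → s = 24.3359
seg 2 [26.7°–207.7°] uniform, h=28: full span → s += 28 → s = 50.0000
seg 3 [207.7°–229.3°] dwell: s stays 50.0000
seg 4 [229.3°–258.3°] cycloidal, h=19: θ=242.4° here. β=13.1, B=29. 19·(0.4517 − sin(2π·0.4517)/(2π)) = 7.6795 → s = 57.6795
seg 4 [229.3°–258.3°] cycloidal, h=19: full span → s += 19 → s = 69.0000
seg 5 [258.3°–313°] dwell: s stays 69.0000
seg 6 [313°–360°] uniform, h=-69: θ=318.6° here. β=5.6, B=47. -69·5.6/47 = -8.2213 → s = 60.7787
seg 6 [313°–360°] uniform, h=-69: θ=334.1° here. β=21.1, B=47. -69·21.1/47 = -30.9766 → s = 38.0234
θ=41.8°: R = R0 + s = 42 + 24.3359 = 66.3359
θ=242.4°: R = R0 + s = 42 + 57.6795 = 99.6795
θ=318.6°: R = R0 + s = 42 + 60.7787 = 102.7787
θ=334.1°: R = R0 + s = 42 + 38.0234 = 80.0234

θ=41.8°: 66.3359
θ=242.4°: 99.6795
θ=318.6°: 102.7787
θ=334.1°: 80.0234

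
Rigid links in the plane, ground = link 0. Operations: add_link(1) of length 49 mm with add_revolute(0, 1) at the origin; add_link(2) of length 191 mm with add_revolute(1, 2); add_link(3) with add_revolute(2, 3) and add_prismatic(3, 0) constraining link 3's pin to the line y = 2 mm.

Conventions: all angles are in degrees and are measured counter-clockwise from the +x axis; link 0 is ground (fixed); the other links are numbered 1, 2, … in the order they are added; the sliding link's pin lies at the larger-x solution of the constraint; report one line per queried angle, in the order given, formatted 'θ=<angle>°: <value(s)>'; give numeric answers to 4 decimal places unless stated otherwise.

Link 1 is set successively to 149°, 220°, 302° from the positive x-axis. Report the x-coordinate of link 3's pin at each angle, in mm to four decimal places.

geometry: r = 49 mm, L = 191 mm, e = 2 mm
θ=149°: crank pin P = (r cos θ, r sin θ) = (-42.001198, 25.236866)
θ=149°: h = r sin θ − e = 25.236866 − 2 = 23.236866
θ=149°: x = r cos θ + √(L² − h²) = -42.001198 + 189.581244 = 147.580046
θ=220°: crank pin P = (r cos θ, r sin θ) = (-37.536178, -31.496593)
θ=220°: h = r sin θ − e = -31.496593 − 2 = -33.496593
θ=220°: x = r cos θ + √(L² − h²) = -37.536178 + 188.039832 = 150.503654
θ=302°: crank pin P = (r cos θ, r sin θ) = (25.966044, -41.554357)
θ=302°: h = r sin θ − e = -41.554357 − 2 = -43.554357
θ=302°: x = r cos θ + √(L² − h²) = 25.966044 + 185.967788 = 211.933832

θ=149°: 147.5800
θ=220°: 150.5037
θ=302°: 211.9338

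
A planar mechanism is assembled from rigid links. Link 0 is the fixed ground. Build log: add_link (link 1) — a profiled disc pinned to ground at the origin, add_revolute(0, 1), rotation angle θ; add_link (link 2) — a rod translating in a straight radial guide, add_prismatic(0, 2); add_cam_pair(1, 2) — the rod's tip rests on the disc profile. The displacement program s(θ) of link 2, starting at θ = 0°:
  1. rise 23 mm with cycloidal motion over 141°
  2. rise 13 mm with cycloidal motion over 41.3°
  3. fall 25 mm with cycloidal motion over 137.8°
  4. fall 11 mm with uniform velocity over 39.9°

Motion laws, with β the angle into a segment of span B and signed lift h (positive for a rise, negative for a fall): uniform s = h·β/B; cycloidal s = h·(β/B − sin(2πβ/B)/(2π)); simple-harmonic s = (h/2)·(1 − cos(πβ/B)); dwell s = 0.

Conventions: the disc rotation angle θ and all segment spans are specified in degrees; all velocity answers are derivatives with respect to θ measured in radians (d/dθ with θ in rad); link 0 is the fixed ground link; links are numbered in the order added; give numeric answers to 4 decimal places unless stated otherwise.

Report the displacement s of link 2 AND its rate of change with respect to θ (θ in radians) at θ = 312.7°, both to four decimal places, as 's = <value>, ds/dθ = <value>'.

seg 1 [0°–141°] cycloidal, h=23: full span → s += 23 → s = 23.0000
seg 2 [141°–182.3°] cycloidal, h=13: full span → s += 13 → s = 36.0000
seg 3 [182.3°–320.1°] cycloidal, h=-25: θ=312.7° here. β=130.4, B=137.8. -25·(0.9463 − sin(2π·0.9463)/(2π)) = -24.9747 → s = 11.0253
velocity in seg [182.3°–320.1°] (cycloidal), θ in radians: β = 130.4° = 2.2759 rad, B = 137.8° = 2.4051 rad; ds/dθ = (h/B)(1 − cos(2πβ/B)) = ((-25)/2.4051)(1 − cos(2π·0.9463)) = -0.586117 mm/rad

s = 11.0253, ds/dθ = -0.5861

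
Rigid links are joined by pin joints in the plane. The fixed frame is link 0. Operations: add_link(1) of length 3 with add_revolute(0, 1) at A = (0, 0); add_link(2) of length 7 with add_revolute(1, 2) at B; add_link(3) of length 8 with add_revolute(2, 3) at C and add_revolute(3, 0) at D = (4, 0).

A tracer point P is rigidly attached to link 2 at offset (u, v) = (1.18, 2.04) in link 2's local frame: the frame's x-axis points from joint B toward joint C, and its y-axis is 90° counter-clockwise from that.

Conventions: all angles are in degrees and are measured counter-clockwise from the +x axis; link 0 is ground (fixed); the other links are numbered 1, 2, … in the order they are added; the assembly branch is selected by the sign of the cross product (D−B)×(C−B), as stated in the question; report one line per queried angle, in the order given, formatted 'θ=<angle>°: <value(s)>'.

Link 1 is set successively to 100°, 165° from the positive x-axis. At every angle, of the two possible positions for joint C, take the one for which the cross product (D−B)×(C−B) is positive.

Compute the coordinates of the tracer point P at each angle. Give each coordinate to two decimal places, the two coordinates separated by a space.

A=(0,0), D=(4.00,0)
θ=100°: B = A + 3.00·(cos100°, sin100°) = (-0.5209, 2.9544)
θ=100°: |BD| = 5.4007
θ=100°: circle(B,7.00) ∩ circle(D,8.00): a=1.3116, h=6.8760
θ=100°:   candidates: C₊=(4.3385,7.9928) cross=37.135; C₋=(-3.1845,-3.5190) cross=-37.135
θ=100°:   branch + wants cross > 0 → take C=(4.3385,7.9928) (cross=37.135)
θ=100°: ex = (C−B)/|BC| = (0.6942,0.7198); ey = (-0.7198,0.6942)
θ=100°: P = B + 1.18·ex + 2.04·ey = (-1.1701,5.2199)
θ=165°: B = A + 3.00·(cos165°, sin165°) = (-2.8978, 0.7765)
θ=165°: |BD| = 6.9413
θ=165°: circle(B,7.00) ∩ circle(D,8.00): a=2.3902, h=6.5793
θ=165°:   candidates: C₊=(0.2134,7.0471) cross=45.669; C₋=(-1.2585,-6.0289) cross=-45.669
θ=165°:   branch + wants cross > 0 → take C=(0.2134,7.0471) (cross=45.669)
θ=165°: ex = (C−B)/|BC| = (0.4444,0.8958); ey = (-0.8958,0.4444)
θ=165°: P = B + 1.18·ex + 2.04·ey = (-4.2008,2.7402)

θ=100°: -1.17 5.22
θ=165°: -4.20 2.74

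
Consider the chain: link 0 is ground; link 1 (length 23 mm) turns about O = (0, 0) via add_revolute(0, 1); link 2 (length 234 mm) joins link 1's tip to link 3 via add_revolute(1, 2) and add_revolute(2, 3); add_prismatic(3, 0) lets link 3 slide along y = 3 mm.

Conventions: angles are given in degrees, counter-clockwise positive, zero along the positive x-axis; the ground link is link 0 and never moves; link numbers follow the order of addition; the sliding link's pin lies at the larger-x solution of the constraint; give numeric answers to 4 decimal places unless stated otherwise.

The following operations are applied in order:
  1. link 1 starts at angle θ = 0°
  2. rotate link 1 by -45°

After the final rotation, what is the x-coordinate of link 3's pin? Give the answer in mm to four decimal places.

geometry: r = 23 mm, L = 234 mm, e = 3 mm; θ starts at 0°
rotate link 1 by -45°: θ ← 0° -45° = -45°
crank pin P = (r cos θ, r sin θ) = (16.263456, -16.263456)
h = r sin θ − e = -16.263456 − 3 = -19.263456
x = r cos θ + √(L² − h²) = 16.263456 + 233.205744 = 249.469200

249.4692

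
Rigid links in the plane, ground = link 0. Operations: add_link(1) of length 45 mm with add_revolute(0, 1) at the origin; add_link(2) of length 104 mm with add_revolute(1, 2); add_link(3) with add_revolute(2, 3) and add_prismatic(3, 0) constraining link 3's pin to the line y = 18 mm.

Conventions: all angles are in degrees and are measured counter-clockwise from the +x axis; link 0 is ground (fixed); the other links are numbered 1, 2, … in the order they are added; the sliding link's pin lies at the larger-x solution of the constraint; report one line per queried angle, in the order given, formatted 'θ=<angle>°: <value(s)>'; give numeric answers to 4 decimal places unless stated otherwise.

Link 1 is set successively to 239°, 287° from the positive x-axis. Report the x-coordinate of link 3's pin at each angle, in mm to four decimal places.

geometry: r = 45 mm, L = 104 mm, e = 18 mm
θ=239°: crank pin P = (r cos θ, r sin θ) = (-23.176713, -38.572529)
θ=239°: h = r sin θ − e = -38.572529 − 18 = -56.572529
θ=239°: x = r cos θ + √(L² − h²) = -23.176713 + 87.267113 = 64.090400
θ=287°: crank pin P = (r cos θ, r sin θ) = (13.156727, -43.033714)
θ=287°: h = r sin θ − e = -43.033714 − 18 = -61.033714
θ=287°: x = r cos θ + √(L² − h²) = 13.156727 + 84.207397 = 97.364124

θ=239°: 64.0904
θ=287°: 97.3641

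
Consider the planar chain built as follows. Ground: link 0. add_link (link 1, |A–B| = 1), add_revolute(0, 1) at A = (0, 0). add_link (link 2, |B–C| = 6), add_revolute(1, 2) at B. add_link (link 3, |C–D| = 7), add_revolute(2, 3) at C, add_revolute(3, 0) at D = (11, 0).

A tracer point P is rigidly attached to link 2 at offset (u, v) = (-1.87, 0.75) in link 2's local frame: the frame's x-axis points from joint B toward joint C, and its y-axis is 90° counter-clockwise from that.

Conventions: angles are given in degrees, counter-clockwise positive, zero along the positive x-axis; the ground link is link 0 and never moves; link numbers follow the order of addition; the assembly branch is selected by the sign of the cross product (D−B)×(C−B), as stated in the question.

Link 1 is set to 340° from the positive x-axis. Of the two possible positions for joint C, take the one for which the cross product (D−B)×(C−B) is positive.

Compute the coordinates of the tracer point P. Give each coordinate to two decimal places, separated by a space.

A=(0,0), D=(11.00,0)
B = A + 1.00·(cos340°, sin340°) = (0.9397, -0.3420)
|BD| = 10.0661
circle(B,6.00) ∩ circle(D,7.00): a=4.3873, h=4.0928
  candidates: C₊=(5.1854,3.8975) cross=41.199; C₋=(5.4636,-4.2834) cross=-41.199
  branch + wants cross > 0 → take C=(5.1854,3.8975) (cross=41.199)
ex = (C−B)/|BC| = (0.7076,0.7066); ey = (-0.7066,0.7076)
P = B + -1.87·ex + 0.75·ey = (-0.9135,-1.1326)

-0.91 -1.13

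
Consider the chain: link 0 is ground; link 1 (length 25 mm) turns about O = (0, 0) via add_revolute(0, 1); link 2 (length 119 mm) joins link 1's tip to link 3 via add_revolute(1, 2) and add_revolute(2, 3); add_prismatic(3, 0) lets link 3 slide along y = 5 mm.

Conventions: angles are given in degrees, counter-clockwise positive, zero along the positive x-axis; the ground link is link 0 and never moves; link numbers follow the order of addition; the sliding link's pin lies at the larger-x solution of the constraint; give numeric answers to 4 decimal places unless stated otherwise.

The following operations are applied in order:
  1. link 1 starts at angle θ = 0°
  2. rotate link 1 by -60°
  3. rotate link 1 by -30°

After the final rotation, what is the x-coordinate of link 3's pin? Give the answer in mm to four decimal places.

geometry: r = 25 mm, L = 119 mm, e = 5 mm; θ starts at 0°
rotate link 1 by -60°: θ ← 0° -60° = -60°
rotate link 1 by -30°: θ ← -60° -30° = -90°
crank pin P = (r cos θ, r sin θ) = (0.000000, -25.000000)
h = r sin θ − e = -25.000000 − 5 = -30.000000
x = r cos θ + √(L² − h²) = 0.000000 + 115.156415 = 115.156415

115.1564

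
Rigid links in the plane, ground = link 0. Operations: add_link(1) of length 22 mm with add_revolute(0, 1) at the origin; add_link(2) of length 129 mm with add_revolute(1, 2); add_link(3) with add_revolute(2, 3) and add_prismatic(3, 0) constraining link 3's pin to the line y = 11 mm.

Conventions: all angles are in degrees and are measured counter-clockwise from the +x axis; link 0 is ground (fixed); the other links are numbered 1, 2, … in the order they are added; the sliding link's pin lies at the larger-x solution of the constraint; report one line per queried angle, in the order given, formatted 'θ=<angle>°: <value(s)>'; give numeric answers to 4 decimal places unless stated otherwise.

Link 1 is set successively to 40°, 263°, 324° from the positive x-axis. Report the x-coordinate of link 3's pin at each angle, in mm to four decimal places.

geometry: r = 22 mm, L = 129 mm, e = 11 mm
θ=40°: crank pin P = (r cos θ, r sin θ) = (16.852978, 14.141327)
θ=40°: h = r sin θ − e = 14.141327 − 11 = 3.141327
θ=40°: x = r cos θ + √(L² − h²) = 16.852978 + 128.961747 = 145.814724
θ=263°: crank pin P = (r cos θ, r sin θ) = (-2.681126, -21.836015)
θ=263°: h = r sin θ − e = -21.836015 − 11 = -32.836015
θ=263°: x = r cos θ + √(L² − h²) = -2.681126 + 124.750936 = 122.069811
θ=324°: crank pin P = (r cos θ, r sin θ) = (17.798374, -12.931276)
θ=324°: h = r sin θ − e = -12.931276 − 11 = -23.931276
θ=324°: x = r cos θ + √(L² − h²) = 17.798374 + 126.760775 = 144.559149

θ=40°: 145.8147
θ=263°: 122.0698
θ=324°: 144.5591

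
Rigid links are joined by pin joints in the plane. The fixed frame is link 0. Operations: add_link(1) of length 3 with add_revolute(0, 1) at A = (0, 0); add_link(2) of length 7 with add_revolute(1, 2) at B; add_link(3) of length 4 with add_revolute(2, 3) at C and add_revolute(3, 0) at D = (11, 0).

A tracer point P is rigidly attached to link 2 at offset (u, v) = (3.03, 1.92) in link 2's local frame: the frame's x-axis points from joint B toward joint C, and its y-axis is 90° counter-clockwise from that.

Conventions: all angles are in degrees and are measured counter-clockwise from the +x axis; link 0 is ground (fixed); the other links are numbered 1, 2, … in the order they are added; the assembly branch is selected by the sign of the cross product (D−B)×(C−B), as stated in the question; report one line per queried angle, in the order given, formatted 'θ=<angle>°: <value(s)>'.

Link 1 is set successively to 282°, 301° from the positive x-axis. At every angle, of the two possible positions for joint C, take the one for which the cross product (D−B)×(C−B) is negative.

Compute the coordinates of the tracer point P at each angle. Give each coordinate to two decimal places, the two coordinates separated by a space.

A=(0,0), D=(11.00,0)
θ=282°: B = A + 3.00·(cos282°, sin282°) = (0.6237, -2.9344)
θ=282°: |BD| = 10.7832
θ=282°: circle(B,7.00) ∩ circle(D,4.00): a=6.9218, h=1.0436
θ=282°:   candidates: C₊=(7.0003,-0.0466) cross=11.254; C₋=(7.5683,-2.0551) cross=-11.254
θ=282°:   branch - wants cross < 0 → take C=(7.5683,-2.0551) (cross=-11.254)
θ=282°: ex = (C−B)/|BC| = (0.9921,0.1256); ey = (-0.1256,0.9921)
θ=282°: P = B + 3.03·ex + 1.92·ey = (3.3885,-0.6490)
θ=301°: B = A + 3.00·(cos301°, sin301°) = (1.5451, -2.5715)
θ=301°: |BD| = 9.7983
θ=301°: circle(B,7.00) ∩ circle(D,4.00): a=6.5831, h=2.3796
θ=301°:   candidates: C₊=(7.2730,1.4524) cross=23.316; C₋=(8.5220,-3.1400) cross=-23.316
θ=301°:   branch - wants cross < 0 → take C=(8.5220,-3.1400) (cross=-23.316)
θ=301°: ex = (C−B)/|BC| = (0.9967,-0.0812); ey = (0.0812,0.9967)
θ=301°: P = B + 3.03·ex + 1.92·ey = (4.7210,-0.9039)

θ=282°: 3.39 -0.65
θ=301°: 4.72 -0.90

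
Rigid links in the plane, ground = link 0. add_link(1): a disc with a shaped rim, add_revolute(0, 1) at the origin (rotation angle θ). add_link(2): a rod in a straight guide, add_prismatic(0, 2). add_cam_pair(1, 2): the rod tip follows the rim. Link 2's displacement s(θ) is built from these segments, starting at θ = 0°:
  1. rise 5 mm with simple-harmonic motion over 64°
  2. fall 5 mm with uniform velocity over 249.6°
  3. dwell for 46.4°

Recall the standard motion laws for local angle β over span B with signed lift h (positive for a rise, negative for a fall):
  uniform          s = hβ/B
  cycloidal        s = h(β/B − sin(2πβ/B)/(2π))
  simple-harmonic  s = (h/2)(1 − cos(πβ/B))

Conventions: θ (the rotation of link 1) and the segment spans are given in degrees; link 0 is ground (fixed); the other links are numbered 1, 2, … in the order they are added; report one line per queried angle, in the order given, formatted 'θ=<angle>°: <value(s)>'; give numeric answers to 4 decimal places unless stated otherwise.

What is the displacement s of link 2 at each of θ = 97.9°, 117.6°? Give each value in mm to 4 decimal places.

segment 1 (0° to 64°, simple-harmonic, h = 5) is passed completely: s = 0.0000 + (5) = 5.0000
θ = 97.9° falls in segment 2 (64° to 313.6°, uniform, h = -5): β = 97.9 − 64 = 33.9°, B = 249.6°; Δs = -5·33.9/249.6 = -0.6791; s = 5.0000 − 0.6791 = 4.3209
θ = 117.6° falls in segment 2 (64° to 313.6°, uniform, h = -5): β = 117.6 − 64 = 53.6°, B = 249.6°; Δs = -5·53.6/249.6 = -1.0737; s = 5.0000 − 1.0737 = 3.9263

θ=97.9°: 4.3209
θ=117.6°: 3.9263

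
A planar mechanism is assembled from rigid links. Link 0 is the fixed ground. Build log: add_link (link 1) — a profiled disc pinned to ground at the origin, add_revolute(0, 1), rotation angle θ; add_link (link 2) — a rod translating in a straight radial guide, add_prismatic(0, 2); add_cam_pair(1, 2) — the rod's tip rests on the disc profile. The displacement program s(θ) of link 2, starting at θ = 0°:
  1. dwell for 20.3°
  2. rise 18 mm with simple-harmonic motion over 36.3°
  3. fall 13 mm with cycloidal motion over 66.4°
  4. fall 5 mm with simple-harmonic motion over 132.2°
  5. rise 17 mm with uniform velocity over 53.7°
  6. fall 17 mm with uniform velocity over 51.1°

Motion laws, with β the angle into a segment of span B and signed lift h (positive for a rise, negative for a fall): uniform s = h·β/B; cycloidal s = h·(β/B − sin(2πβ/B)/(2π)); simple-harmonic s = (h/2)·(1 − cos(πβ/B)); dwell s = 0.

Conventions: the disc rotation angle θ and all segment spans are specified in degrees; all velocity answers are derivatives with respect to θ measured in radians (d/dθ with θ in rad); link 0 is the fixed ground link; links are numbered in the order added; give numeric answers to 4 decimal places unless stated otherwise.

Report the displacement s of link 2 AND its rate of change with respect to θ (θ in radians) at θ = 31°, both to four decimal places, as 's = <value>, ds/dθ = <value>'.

seg 1 [0°–20.3°] dwell: s stays 0.0000
seg 2 [20.3°–56.6°] simple-harmonic, h=18: θ=31° here. β=10.7, B=36.3. 18/2·(1 − cos(π·0.2948)) = 3.5909 → s = 3.5909
velocity in seg [20.3°–56.6°] (simple-harmonic), θ in radians: β = 10.7° = 0.1868 rad, B = 36.3° = 0.6336 rad; ds/dθ = (πh/(2B)) sin(πβ/B) = (π·18/(2·0.6336)) sin(π·0.2948) = 35.668685 mm/rad

s = 3.5909, ds/dθ = 35.6687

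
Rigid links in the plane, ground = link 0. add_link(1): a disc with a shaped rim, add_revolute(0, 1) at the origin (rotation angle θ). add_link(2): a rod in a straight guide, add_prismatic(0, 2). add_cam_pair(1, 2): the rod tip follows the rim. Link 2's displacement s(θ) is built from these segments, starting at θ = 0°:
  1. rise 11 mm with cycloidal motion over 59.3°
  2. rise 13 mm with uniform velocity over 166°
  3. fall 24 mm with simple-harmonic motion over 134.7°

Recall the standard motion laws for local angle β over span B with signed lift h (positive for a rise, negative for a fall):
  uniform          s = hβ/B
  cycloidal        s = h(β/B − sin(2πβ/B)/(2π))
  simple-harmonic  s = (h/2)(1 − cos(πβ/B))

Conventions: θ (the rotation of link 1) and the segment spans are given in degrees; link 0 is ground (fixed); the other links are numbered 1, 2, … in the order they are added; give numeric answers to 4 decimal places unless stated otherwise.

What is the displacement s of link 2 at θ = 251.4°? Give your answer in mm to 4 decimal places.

segment 1 (0° to 59.3°, cycloidal, h = 11) is passed completely: s = 0.0000 + (11) = 11.0000
segment 2 (59.3° to 225.3°, uniform, h = 13) is passed completely: s = 11.0000 + (13) = 24.0000
θ = 251.4° falls in segment 3 (225.3° to 360°, simple-harmonic, h = -24): β = 251.4 − 225.3 = 26.1°, B = 134.7°; Δs = -24/2·(1 − cos(π·0.1938)) = -2.1555; s = 24.0000 − 2.1555 = 21.8445

21.8445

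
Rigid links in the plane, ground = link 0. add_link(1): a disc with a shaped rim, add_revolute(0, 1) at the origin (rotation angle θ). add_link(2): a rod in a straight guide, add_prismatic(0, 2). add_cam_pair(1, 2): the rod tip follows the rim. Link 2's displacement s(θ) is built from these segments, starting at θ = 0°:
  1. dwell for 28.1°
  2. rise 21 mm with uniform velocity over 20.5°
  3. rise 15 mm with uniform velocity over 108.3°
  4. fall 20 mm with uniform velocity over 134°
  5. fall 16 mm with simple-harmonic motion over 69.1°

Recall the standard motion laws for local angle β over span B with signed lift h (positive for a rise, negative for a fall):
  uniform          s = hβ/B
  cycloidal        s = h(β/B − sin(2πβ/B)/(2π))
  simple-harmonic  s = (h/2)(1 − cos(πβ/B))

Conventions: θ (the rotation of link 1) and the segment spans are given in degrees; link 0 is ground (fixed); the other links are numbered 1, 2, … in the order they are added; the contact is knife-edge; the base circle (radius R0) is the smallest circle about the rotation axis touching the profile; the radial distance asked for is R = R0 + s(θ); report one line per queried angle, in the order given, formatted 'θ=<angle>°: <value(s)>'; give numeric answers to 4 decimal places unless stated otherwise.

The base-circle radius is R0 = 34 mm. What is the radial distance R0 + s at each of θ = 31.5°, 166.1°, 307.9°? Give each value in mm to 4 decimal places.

segment 1 (0° to 28.1°, dwell): s unchanged at 0.0000
θ = 31.5° falls in segment 2 (28.1° to 48.6°, uniform, h = 21): β = 31.5 − 28.1 = 3.4°, B = 20.5°; Δs = 21·3.4/20.5 = 3.4829; s = 0.0000 + 3.4829 = 3.4829
segment 2 (28.1° to 48.6°, uniform, h = 21) is passed completely: s = 0.0000 + (21) = 21.0000
segment 3 (48.6° to 156.9°, uniform, h = 15) is passed completely: s = 21.0000 + (15) = 36.0000
θ = 166.1° falls in segment 4 (156.9° to 290.9°, uniform, h = -20): β = 166.1 − 156.9 = 9.2°, B = 134°; Δs = -20·9.2/134 = -1.3731; s = 36.0000 − 1.3731 = 34.6269
segment 4 (156.9° to 290.9°, uniform, h = -20) is passed completely: s = 36.0000 + (-20) = 16.0000
θ = 307.9° falls in segment 5 (290.9° to 360°, simple-harmonic, h = -16): β = 307.9 − 290.9 = 17°, B = 69.1°; Δs = -16/2·(1 − cos(π·0.2460)) = -2.2729; s = 16.0000 − 2.2729 = 13.7271
θ=31.5°: R = R0 + s = 34 + 3.4829 = 37.4829
θ=166.1°: R = R0 + s = 34 + 34.6269 = 68.6269
θ=307.9°: R = R0 + s = 34 + 13.7271 = 47.7271

θ=31.5°: 37.4829
θ=166.1°: 68.6269
θ=307.9°: 47.7271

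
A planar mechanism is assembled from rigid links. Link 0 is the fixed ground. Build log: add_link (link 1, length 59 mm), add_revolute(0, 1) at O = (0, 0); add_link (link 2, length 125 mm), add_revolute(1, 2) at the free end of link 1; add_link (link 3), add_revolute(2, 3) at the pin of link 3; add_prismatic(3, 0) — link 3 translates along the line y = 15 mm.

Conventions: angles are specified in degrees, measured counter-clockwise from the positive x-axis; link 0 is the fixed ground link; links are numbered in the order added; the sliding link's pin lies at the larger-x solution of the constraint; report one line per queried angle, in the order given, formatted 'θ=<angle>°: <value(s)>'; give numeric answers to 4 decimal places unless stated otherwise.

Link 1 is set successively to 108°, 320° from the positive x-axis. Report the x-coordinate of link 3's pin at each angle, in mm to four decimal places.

geometry: r = 59 mm, L = 125 mm, e = 15 mm
θ=108°: crank pin P = (r cos θ, r sin θ) = (-18.232003, 56.112334)
θ=108°: h = r sin θ − e = 56.112334 − 15 = 41.112334
θ=108°: x = r cos θ + √(L² − h²) = -18.232003 + 118.045652 = 99.813649
θ=320°: crank pin P = (r cos θ, r sin θ) = (45.196622, -37.924469)
θ=320°: h = r sin θ − e = -37.924469 − 15 = -52.924469
θ=320°: x = r cos θ + √(L² − h²) = 45.196622 + 113.243104 = 158.439726

θ=108°: 99.8136
θ=320°: 158.4397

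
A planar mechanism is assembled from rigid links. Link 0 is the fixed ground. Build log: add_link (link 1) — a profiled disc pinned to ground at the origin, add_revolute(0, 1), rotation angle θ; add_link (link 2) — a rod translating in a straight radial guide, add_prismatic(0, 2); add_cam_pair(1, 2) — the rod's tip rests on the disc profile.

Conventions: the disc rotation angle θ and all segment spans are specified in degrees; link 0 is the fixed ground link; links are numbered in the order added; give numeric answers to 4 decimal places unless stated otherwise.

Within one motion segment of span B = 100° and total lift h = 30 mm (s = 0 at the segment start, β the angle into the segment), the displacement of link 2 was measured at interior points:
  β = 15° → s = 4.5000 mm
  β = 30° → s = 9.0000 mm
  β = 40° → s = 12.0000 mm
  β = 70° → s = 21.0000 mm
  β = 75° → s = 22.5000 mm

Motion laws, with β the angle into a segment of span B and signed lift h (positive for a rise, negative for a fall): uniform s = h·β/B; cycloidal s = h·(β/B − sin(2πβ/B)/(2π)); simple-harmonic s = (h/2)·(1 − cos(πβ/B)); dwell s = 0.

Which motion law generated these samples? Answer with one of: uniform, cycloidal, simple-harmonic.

candidates at β/B = r: uniform s = h·r (linear in β); cycloidal s = h·(r − sin(2πr)/(2π)); simple-harmonic s = (h/2)(1 − cos(πr))
β=15°: printed 4.5000 | uniform 4.5000, cycloidal 0.6372, simple-harmonic 1.6349
β=30°: printed 9.0000 | uniform 9.0000, cycloidal 4.4590, simple-harmonic 6.1832
β=40°: printed 12.0000 | uniform 12.0000, cycloidal 9.1935, simple-harmonic 10.3647
β=70°: printed 21.0000 | uniform 21.0000, cycloidal 25.5410, simple-harmonic 23.8168
β=75°: printed 22.5000 | uniform 22.5000, cycloidal 27.2746, simple-harmonic 25.6066
only one law matches every sample → uniform

uniform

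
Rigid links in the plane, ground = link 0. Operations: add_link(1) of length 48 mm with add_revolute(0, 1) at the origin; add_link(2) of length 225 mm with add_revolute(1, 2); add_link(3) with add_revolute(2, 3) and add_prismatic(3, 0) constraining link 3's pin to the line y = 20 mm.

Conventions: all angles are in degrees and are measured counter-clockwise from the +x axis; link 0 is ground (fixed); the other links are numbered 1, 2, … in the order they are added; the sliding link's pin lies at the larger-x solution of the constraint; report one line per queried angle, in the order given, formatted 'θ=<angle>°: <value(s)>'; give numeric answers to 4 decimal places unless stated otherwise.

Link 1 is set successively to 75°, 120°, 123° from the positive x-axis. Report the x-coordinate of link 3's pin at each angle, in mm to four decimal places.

geometry: r = 48 mm, L = 225 mm, e = 20 mm
θ=75°: crank pin P = (r cos θ, r sin θ) = (12.423314, 46.364440)
θ=75°: h = r sin θ − e = 46.364440 − 20 = 26.364440
θ=75°: x = r cos θ + √(L² − h²) = 12.423314 + 223.450031 = 235.873345
θ=120°: crank pin P = (r cos θ, r sin θ) = (-24.000000, 41.569219)
θ=120°: h = r sin θ − e = 41.569219 − 20 = 21.569219
θ=120°: x = r cos θ + √(L² − h²) = -24.000000 + 223.963767 = 199.963767
θ=123°: crank pin P = (r cos θ, r sin θ) = (-26.142674, 40.256187)
θ=123°: h = r sin θ − e = 40.256187 − 20 = 20.256187
θ=123°: x = r cos θ + √(L² − h²) = -26.142674 + 224.086338 = 197.943664

θ=75°: 235.8733
θ=120°: 199.9638
θ=123°: 197.9437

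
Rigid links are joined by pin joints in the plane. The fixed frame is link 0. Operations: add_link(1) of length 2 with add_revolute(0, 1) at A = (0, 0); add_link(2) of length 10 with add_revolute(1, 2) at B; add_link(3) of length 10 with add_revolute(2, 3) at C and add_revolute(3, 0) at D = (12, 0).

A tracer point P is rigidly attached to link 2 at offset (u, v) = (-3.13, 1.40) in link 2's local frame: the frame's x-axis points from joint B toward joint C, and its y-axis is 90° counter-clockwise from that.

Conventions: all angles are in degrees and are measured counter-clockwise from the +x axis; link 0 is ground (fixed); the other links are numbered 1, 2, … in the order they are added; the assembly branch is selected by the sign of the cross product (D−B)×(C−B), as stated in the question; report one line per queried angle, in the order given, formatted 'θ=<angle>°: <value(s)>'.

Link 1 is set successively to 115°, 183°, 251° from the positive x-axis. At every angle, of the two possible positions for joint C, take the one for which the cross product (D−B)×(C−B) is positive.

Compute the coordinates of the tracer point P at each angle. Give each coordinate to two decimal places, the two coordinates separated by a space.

A=(0,0), D=(12.00,0)
θ=115°: B = A + 2.00·(cos115°, sin115°) = (-0.8452, 1.8126)
θ=115°: |BD| = 12.9725
θ=115°: circle(B,10.00) ∩ circle(D,10.00): a=6.4862, h=7.6111
θ=115°:   candidates: C₊=(6.6409,8.4427) cross=98.735; C₋=(4.5139,-6.6301) cross=-98.735
θ=115°:   branch + wants cross > 0 → take C=(6.6409,8.4427) (cross=98.735)
θ=115°: ex = (C−B)/|BC| = (0.7486,0.6630); ey = (-0.6630,0.7486)
θ=115°: P = B + -3.13·ex + 1.40·ey = (-4.1166,0.7854)
θ=183°: B = A + 2.00·(cos183°, sin183°) = (-1.9973, -0.1047)
θ=183°: |BD| = 13.9977
θ=183°: circle(B,10.00) ∩ circle(D,10.00): a=6.9988, h=7.1426
θ=183°:   candidates: C₊=(4.9480,7.0900) cross=99.979; C₋=(5.0548,-7.1947) cross=-99.979
θ=183°:   branch + wants cross > 0 → take C=(4.9480,7.0900) (cross=99.979)
θ=183°: ex = (C−B)/|BC| = (0.6945,0.7195); ey = (-0.7195,0.6945)
θ=183°: P = B + -3.13·ex + 1.40·ey = (-5.1784,-1.3843)
θ=251°: B = A + 2.00·(cos251°, sin251°) = (-0.6511, -1.8910)
θ=251°: |BD| = 12.7917
θ=251°: circle(B,10.00) ∩ circle(D,10.00): a=6.3958, h=7.6872
θ=251°:   candidates: C₊=(4.5380,6.6572) cross=98.332; C₋=(6.8109,-8.5483) cross=-98.332
θ=251°:   branch + wants cross > 0 → take C=(4.5380,6.6572) (cross=98.332)
θ=251°: ex = (C−B)/|BC| = (0.5189,0.8548); ey = (-0.8548,0.5189)
θ=251°: P = B + -3.13·ex + 1.40·ey = (-3.4721,-3.8402)

θ=115°: -4.12 0.79
θ=183°: -5.18 -1.38
θ=251°: -3.47 -3.84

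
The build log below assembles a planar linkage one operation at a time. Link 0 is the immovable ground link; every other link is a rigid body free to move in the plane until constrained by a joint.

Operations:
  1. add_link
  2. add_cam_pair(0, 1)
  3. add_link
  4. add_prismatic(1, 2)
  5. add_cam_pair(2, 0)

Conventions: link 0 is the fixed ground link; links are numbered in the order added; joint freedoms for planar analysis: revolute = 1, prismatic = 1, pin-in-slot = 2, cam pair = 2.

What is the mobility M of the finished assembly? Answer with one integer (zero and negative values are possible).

(L,J1,J2)=(1,0,0); link0 fixed
link1: (2,0,0)
C 0-1 [J2]: (2,0,1)
link2: (3,0,1)
P 1-2 [J1]: (3,1,1)
C 2-0 [J2]: (3,1,2)
Grübler: 3·2 − 2·1 − 2 = 2

M = 2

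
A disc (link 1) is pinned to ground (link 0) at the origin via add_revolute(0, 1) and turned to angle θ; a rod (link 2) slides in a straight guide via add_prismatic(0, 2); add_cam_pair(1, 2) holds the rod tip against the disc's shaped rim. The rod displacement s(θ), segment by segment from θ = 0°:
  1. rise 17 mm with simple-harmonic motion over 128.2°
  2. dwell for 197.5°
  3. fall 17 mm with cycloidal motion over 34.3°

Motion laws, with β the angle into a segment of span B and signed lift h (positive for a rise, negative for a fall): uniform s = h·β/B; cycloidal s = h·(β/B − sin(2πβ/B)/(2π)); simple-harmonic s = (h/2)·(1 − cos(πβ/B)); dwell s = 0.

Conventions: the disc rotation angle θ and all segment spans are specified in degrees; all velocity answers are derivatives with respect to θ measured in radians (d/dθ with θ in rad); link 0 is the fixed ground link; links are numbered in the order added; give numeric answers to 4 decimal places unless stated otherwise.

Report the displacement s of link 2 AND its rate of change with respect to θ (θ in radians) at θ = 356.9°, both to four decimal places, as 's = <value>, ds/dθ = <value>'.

segment 1 (0° to 128.2°, simple-harmonic, h = 17) is passed completely: s = 0.0000 + (17) = 17.0000
segment 2 (128.2° to 325.7°, dwell): s unchanged at 17.0000
θ = 356.9° falls in segment 3 (325.7° to 360°, cycloidal, h = -17): β = 356.9 − 325.7 = 31.2°, B = 34.3°; Δs = -17·(0.9096 − sin(2π·0.9096)/(2π)) = -16.9187; s = 17.0000 − 16.9187 = 0.0813
velocity in seg [325.7°–360°] (cycloidal), θ in radians: β = 31.2° = 0.5445 rad, B = 34.3° = 0.5986 rad; ds/dθ = (h/B)(1 − cos(2πβ/B)) = ((-17)/0.5986)(1 − cos(2π·0.9096)) = -4.456974 mm/rad

s = 0.0813, ds/dθ = -4.4570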